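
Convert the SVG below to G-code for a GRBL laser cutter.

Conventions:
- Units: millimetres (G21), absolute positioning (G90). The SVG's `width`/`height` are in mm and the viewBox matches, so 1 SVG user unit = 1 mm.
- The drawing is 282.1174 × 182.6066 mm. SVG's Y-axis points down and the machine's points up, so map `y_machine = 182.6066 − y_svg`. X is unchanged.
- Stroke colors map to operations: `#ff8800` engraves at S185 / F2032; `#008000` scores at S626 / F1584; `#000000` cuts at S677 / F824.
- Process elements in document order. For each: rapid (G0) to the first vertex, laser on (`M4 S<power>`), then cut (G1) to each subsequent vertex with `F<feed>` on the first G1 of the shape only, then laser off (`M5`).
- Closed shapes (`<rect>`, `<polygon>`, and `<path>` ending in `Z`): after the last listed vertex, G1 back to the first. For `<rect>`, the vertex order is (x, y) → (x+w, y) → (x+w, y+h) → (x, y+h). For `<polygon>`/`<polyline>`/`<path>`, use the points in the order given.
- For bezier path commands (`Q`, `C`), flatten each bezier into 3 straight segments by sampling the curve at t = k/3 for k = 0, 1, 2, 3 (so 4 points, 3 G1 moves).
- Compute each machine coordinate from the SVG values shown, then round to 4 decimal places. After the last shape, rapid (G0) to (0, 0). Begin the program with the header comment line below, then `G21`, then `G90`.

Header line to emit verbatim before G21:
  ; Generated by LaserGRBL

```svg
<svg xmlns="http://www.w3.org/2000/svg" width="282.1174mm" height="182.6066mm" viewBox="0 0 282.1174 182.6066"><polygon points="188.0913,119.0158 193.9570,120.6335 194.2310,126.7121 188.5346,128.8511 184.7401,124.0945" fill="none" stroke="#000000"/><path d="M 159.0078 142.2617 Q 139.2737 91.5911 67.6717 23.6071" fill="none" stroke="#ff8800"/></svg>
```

Since the viewBox matches the mm dimensions, user units are millimetres directly. The only transform is the Y-flip y_m = 182.6066 − y_svg.

Shape 1 is a regular polygon drawn with `<polygon>`. Its stroke #000000 means cut at S677, F824. After flipping Y the toolpath is (188.0913,63.5908) → (193.9570,61.9731) → (194.2310,55.8945) → (188.5346,53.7555) → (184.7401,58.5121) → (188.0913,63.5908), returning to the start.

Shape 2 is a quadratic bezier drawn with `<path>`. Its stroke #ff8800 means engrave at S185, F2032. After flipping Y the toolpath is (159.0078,40.3449) → (140.0886,76.0490) → (109.6433,115.6005) → (67.6717,158.9995).

; Generated by LaserGRBL
G21
G90
G0 X188.0913 Y63.5908
M4 S677
G1 X193.9570 Y61.9731 F824
G1 X194.2310 Y55.8945
G1 X188.5346 Y53.7555
G1 X184.7401 Y58.5121
G1 X188.0913 Y63.5908
M5
G0 X159.0078 Y40.3449
M4 S185
G1 X140.0886 Y76.0490 F2032
G1 X109.6433 Y115.6005
G1 X67.6717 Y158.9995
M5
G0 X0.0000 Y0.0000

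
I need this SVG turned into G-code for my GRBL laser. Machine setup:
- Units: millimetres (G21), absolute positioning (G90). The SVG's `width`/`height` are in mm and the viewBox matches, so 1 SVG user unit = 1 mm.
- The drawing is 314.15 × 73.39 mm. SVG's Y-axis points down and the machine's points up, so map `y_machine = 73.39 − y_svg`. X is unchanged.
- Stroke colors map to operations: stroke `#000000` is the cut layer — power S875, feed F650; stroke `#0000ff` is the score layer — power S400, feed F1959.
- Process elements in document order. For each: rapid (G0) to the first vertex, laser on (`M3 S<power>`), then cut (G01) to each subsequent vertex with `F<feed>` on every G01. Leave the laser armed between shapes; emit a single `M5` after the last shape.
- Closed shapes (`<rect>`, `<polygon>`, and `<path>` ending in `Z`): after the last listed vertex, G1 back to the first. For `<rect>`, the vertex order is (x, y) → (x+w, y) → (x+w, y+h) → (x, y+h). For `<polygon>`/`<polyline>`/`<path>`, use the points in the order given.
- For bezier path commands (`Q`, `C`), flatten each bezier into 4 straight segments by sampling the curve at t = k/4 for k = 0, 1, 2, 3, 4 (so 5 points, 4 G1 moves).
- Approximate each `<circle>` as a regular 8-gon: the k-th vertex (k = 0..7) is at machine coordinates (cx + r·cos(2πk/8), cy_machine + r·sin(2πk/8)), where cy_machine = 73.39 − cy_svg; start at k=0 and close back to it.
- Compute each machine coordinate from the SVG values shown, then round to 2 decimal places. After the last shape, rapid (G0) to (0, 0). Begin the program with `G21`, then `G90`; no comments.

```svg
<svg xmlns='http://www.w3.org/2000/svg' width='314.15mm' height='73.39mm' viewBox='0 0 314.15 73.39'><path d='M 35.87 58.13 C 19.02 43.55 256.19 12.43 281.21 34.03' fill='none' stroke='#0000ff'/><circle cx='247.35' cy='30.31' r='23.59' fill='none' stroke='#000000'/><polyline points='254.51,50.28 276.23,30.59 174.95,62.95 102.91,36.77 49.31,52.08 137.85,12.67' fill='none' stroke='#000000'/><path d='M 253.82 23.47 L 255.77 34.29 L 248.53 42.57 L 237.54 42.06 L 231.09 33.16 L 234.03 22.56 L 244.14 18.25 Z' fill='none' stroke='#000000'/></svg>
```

viewBox `0 0 314.15 73.39` with mm width/height → 1 unit = 1 mm. Flip: y_m = 73.39 − y_svg.

**Shape 1** — `<path>` cubic bezier, stroke `#0000ff` → score (S400, F1959). Control points (SVG): P0=(35.87,58.13), P1=(19.02,43.55), P2=(256.19,12.43), P3=(281.21,34.03); sampled at t=k/4. Machine vertices: (35.87,15.26) → (63.58,28.21) → (142.84,40.88) → (229.95,46.76) → (281.21,39.36). Open path.

**Shape 2** — `<circle>` circle, stroke `#000000` → cut (S875, F650). Machine vertices: (270.94,43.08) → (264.03,59.76) → (247.35,66.67) → (230.67,59.76) → (223.76,43.08) → (230.67,26.40) → (247.35,19.49) → (264.03,26.40) → (270.94,43.08). Closed: final G1 returns to the first vertex.

**Shape 3** — `<polyline>` open polyline, stroke `#000000` → cut (S875, F650). Machine vertices: (254.51,23.11) → (276.23,42.80) → (174.95,10.44) → (102.91,36.62) → (49.31,21.31) → (137.85,60.72). Open path.

**Shape 4** — `<path>` regular polygon, stroke `#000000` → cut (S875, F650). Machine vertices: (253.82,49.92) → (255.77,39.10) → (248.53,30.82) → (237.54,31.33) → (231.09,40.23) → (234.03,50.83) → (244.14,55.14) → (253.82,49.92). Closed: final G1 returns to the first vertex.

G21
G90
G0 X35.87 Y15.26
M3 S400
G01 X63.58 Y28.21 F1959
G01 X142.84 Y40.88 F1959
G01 X229.95 Y46.76 F1959
G01 X281.21 Y39.36 F1959
G0 X270.94 Y43.08
M3 S875
G01 X264.03 Y59.76 F650
G01 X247.35 Y66.67 F650
G01 X230.67 Y59.76 F650
G01 X223.76 Y43.08 F650
G01 X230.67 Y26.40 F650
G01 X247.35 Y19.49 F650
G01 X264.03 Y26.40 F650
G01 X270.94 Y43.08 F650
G0 X254.51 Y23.11
M3 S875
G01 X276.23 Y42.80 F650
G01 X174.95 Y10.44 F650
G01 X102.91 Y36.62 F650
G01 X49.31 Y21.31 F650
G01 X137.85 Y60.72 F650
G0 X253.82 Y49.92
M3 S875
G01 X255.77 Y39.10 F650
G01 X248.53 Y30.82 F650
G01 X237.54 Y31.33 F650
G01 X231.09 Y40.23 F650
G01 X234.03 Y50.83 F650
G01 X244.14 Y55.14 F650
G01 X253.82 Y49.92 F650
M5
G0 X0.00 Y0.00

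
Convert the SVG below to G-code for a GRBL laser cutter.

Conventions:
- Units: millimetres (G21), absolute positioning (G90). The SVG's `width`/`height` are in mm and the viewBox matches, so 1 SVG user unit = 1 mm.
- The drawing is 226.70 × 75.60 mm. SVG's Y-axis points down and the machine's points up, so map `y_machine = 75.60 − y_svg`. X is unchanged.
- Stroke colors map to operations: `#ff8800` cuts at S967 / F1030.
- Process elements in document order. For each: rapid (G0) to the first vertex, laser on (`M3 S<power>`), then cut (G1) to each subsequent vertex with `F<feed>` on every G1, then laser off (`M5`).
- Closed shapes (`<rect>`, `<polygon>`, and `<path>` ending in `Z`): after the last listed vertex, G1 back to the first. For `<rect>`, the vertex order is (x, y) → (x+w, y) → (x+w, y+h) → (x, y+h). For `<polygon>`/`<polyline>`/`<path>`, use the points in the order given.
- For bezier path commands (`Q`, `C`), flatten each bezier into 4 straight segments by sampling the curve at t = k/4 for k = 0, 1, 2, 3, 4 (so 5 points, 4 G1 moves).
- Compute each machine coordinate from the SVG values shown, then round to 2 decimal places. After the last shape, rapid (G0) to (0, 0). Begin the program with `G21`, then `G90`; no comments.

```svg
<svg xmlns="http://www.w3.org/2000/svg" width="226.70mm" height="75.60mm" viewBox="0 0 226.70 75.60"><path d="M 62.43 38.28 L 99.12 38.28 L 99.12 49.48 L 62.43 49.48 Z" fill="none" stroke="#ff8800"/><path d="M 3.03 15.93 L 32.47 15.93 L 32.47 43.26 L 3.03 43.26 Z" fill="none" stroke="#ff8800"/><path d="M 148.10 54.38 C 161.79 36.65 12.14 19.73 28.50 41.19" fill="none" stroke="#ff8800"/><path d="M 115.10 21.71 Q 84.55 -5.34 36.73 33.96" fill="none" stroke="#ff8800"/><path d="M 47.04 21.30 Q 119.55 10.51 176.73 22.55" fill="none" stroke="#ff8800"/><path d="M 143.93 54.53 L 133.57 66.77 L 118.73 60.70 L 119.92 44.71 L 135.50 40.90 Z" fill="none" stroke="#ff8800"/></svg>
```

G21
G90
G0 X62.43 Y37.32
M3 S967
G1 X99.12 Y37.32 F1030
G1 X99.12 Y26.12 F1030
G1 X62.43 Y26.12 F1030
G1 X62.43 Y37.32 F1030
M5
G0 X3.03 Y59.67
M3 S967
G1 X32.47 Y59.67 F1030
G1 X32.47 Y32.34 F1030
G1 X3.03 Y32.34 F1030
G1 X3.03 Y59.67 F1030
M5
G0 X148.10 Y21.22
M3 S967
G1 X132.89 Y33.78 F1030
G1 X87.30 Y42.51 F1030
G1 X42.21 Y43.90 F1030
G1 X28.50 Y34.41 F1030
M5
G0 X115.10 Y53.89
M3 S967
G1 X98.75 Y63.27 F1030
G1 X80.23 Y64.35 F1030
G1 X59.56 Y57.14 F1030
G1 X36.73 Y41.64 F1030
M5
G0 X47.04 Y54.30
M3 S967
G1 X82.34 Y58.27 F1030
G1 X115.72 Y59.38 F1030
G1 X147.18 Y57.64 F1030
G1 X176.73 Y53.05 F1030
M5
G0 X143.93 Y21.07
M3 S967
G1 X133.57 Y8.83 F1030
G1 X118.73 Y14.90 F1030
G1 X119.92 Y30.89 F1030
G1 X135.50 Y34.70 F1030
G1 X143.93 Y21.07 F1030
M5
G0 X0.00 Y0.00

Since the viewBox matches the mm dimensions, user units are millimetres directly. The only transform is the Y-flip y_m = 75.60 − y_svg.

Shape 1 is a rectangle drawn with `<path>`. Its stroke #ff8800 means cut at S967, F1030. After flipping Y the toolpath is (62.43,37.32) → (99.12,37.32) → (99.12,26.12) → (62.43,26.12) → (62.43,37.32), returning to the start.

Shape 2 is a rectangle drawn with `<path>`. Its stroke #ff8800 means cut at S967, F1030. After flipping Y the toolpath is (3.03,59.67) → (32.47,59.67) → (32.47,32.34) → (3.03,32.34) → (3.03,59.67), returning to the start.

Shape 3 is a cubic bezier drawn with `<path>`. Its stroke #ff8800 means cut at S967, F1030. After flipping Y the toolpath is (148.10,21.22) → (132.89,33.78) → (87.30,42.51) → (42.21,43.90) → (28.50,34.41).

Shape 4 is a quadratic bezier drawn with `<path>`. Its stroke #ff8800 means cut at S967, F1030. After flipping Y the toolpath is (115.10,53.89) → (98.75,63.27) → (80.23,64.35) → (59.56,57.14) → (36.73,41.64).

Shape 5 is a quadratic bezier drawn with `<path>`. Its stroke #ff8800 means cut at S967, F1030. After flipping Y the toolpath is (47.04,54.30) → (82.34,58.27) → (115.72,59.38) → (147.18,57.64) → (176.73,53.05).

Shape 6 is a regular polygon drawn with `<path>`. Its stroke #ff8800 means cut at S967, F1030. After flipping Y the toolpath is (143.93,21.07) → (133.57,8.83) → (118.73,14.90) → (119.92,30.89) → (135.50,34.70) → (143.93,21.07), returning to the start.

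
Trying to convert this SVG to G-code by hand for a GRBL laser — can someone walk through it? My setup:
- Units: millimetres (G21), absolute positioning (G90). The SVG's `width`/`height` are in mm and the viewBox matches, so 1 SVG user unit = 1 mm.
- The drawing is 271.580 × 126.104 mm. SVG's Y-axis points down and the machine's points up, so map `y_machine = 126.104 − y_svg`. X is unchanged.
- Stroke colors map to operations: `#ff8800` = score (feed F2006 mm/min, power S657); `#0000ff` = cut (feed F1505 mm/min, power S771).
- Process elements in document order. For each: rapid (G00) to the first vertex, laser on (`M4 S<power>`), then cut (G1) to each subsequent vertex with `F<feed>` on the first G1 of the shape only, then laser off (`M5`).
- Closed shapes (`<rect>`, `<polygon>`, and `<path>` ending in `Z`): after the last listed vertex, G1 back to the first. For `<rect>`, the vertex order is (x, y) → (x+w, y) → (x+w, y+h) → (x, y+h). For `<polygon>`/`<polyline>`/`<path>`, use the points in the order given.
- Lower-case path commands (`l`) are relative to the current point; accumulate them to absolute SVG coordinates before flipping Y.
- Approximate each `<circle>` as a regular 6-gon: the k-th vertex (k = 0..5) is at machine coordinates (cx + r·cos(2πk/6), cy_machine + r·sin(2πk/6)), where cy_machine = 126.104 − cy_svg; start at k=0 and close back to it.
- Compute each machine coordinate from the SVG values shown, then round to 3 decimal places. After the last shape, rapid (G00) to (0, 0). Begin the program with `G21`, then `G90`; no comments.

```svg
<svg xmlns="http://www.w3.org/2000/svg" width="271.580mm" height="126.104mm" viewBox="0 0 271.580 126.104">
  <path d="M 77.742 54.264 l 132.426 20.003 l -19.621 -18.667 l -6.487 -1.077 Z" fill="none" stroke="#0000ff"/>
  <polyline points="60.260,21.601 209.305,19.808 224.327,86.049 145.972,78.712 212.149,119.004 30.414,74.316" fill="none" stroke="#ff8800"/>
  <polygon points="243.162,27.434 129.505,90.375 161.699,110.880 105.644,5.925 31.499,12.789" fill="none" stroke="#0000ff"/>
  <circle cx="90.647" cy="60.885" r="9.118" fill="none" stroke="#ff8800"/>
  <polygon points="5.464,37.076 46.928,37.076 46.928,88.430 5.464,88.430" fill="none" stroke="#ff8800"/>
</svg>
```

viewBox `0 0 271.580 126.104` with mm width/height → 1 unit = 1 mm. Flip: y_m = 126.104 − y_svg.

**Shape 1** — `<path>` closed polygon, stroke `#0000ff` → cut (S771, F1505). Machine vertices: (77.742,71.840) → (210.168,51.837) → (190.547,70.504) → (184.060,71.581) → (77.742,71.840). Closed: final G1 returns to the first vertex.

**Shape 2** — `<polyline>` open polyline, stroke `#ff8800` → score (S657, F2006). Machine vertices: (60.260,104.503) → (209.305,106.296) → (224.327,40.055) → (145.972,47.392) → (212.149,7.100) → (30.414,51.788). Open path.

**Shape 3** — `<polygon>` closed polygon, stroke `#0000ff` → cut (S771, F1505). Machine vertices: (243.162,98.670) → (129.505,35.729) → (161.699,15.224) → (105.644,120.179) → (31.499,113.315) → (243.162,98.670). Closed: final G1 returns to the first vertex.

**Shape 4** — `<circle>` circle, stroke `#ff8800` → score (S657, F2006). Machine vertices: (99.765,65.219) → (95.206,73.115) → (86.088,73.115) → (81.529,65.219) → (86.088,57.323) → (95.206,57.323) → (99.765,65.219). Closed: final G1 returns to the first vertex.

**Shape 5** — `<polygon>` rectangle, stroke `#ff8800` → score (S657, F2006). Machine vertices: (5.464,89.028) → (46.928,89.028) → (46.928,37.674) → (5.464,37.674) → (5.464,89.028). Closed: final G1 returns to the first vertex.

G21
G90
G00 X77.742 Y71.840
M4 S771
G1 X210.168 Y51.837 F1505
G1 X190.547 Y70.504
G1 X184.060 Y71.581
G1 X77.742 Y71.840
M5
G00 X60.260 Y104.503
M4 S657
G1 X209.305 Y106.296 F2006
G1 X224.327 Y40.055
G1 X145.972 Y47.392
G1 X212.149 Y7.100
G1 X30.414 Y51.788
M5
G00 X243.162 Y98.670
M4 S771
G1 X129.505 Y35.729 F1505
G1 X161.699 Y15.224
G1 X105.644 Y120.179
G1 X31.499 Y113.315
G1 X243.162 Y98.670
M5
G00 X99.765 Y65.219
M4 S657
G1 X95.206 Y73.115 F2006
G1 X86.088 Y73.115
G1 X81.529 Y65.219
G1 X86.088 Y57.323
G1 X95.206 Y57.323
G1 X99.765 Y65.219
M5
G00 X5.464 Y89.028
M4 S657
G1 X46.928 Y89.028 F2006
G1 X46.928 Y37.674
G1 X5.464 Y37.674
G1 X5.464 Y89.028
M5
G00 X0.000 Y0.000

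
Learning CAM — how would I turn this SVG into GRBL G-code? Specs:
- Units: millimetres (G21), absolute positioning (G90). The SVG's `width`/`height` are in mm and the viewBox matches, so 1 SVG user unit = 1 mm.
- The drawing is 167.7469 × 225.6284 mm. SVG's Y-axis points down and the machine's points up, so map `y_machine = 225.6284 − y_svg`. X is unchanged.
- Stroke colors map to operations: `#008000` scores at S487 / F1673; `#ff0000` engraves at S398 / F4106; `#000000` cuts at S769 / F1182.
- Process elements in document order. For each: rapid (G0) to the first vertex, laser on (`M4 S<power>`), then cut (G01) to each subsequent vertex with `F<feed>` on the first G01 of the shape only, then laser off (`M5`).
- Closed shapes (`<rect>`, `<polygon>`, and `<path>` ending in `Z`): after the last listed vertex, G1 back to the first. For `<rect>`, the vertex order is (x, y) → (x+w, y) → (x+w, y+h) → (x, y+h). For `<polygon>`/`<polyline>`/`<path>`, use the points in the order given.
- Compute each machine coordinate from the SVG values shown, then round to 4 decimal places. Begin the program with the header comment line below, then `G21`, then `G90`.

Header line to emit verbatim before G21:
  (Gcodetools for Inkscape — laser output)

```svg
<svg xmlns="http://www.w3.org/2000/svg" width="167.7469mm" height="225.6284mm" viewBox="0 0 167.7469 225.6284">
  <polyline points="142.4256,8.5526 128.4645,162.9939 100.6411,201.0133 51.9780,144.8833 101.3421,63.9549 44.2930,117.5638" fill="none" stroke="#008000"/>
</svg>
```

(Gcodetools for Inkscape — laser output)
G21
G90
G0 X142.4256 Y217.0758
M4 S487
G01 X128.4645 Y62.6345 F1673
G01 X100.6411 Y24.6151
G01 X51.9780 Y80.7451
G01 X101.3421 Y161.6735
G01 X44.2930 Y108.0646
M5

viewBox `0 0 167.7469 225.6284` with mm width/height → 1 unit = 1 mm. Flip: y_m = 225.6284 − y_svg.

**Shape 1** — `<polyline>` open polyline, stroke `#008000` → score (S487, F1673). Machine vertices: (142.4256,217.0758) → (128.4645,62.6345) → (100.6411,24.6151) → (51.9780,80.7451) → (101.3421,161.6735) → (44.2930,108.0646). Open path.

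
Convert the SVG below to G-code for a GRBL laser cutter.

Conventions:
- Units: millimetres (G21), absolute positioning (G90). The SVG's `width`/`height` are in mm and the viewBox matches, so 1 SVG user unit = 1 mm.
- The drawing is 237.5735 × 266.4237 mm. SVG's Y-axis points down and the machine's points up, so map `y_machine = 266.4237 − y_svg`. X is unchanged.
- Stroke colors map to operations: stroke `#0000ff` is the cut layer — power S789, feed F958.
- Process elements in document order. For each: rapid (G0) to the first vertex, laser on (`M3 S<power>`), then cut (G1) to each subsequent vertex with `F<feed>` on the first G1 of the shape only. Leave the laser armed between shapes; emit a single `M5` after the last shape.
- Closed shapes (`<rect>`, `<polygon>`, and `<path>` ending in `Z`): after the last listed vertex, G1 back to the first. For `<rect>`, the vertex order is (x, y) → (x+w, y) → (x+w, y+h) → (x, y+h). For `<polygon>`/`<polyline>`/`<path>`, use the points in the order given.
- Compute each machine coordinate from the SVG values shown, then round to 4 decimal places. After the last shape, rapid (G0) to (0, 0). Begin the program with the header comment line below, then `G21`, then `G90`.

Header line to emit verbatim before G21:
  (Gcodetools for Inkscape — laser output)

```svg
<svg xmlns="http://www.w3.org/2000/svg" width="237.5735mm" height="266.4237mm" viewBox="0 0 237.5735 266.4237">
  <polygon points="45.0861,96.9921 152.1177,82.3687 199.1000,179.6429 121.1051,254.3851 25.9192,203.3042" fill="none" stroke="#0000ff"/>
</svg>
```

viewBox `0 0 237.5735 266.4237` with mm width/height → 1 unit = 1 mm. Flip: y_m = 266.4237 − y_svg.

**Shape 1** — `<polygon>` regular polygon, stroke `#0000ff` → cut (S789, F958). Machine vertices: (45.0861,169.4316) → (152.1177,184.0550) → (199.1000,86.7808) → (121.1051,12.0386) → (25.9192,63.1195) → (45.0861,169.4316). Closed: final G1 returns to the first vertex.

(Gcodetools for Inkscape — laser output)
G21
G90
G0 X45.0861 Y169.4316
M3 S789
G1 X152.1177 Y184.0550 F958
G1 X199.1000 Y86.7808
G1 X121.1051 Y12.0386
G1 X25.9192 Y63.1195
G1 X45.0861 Y169.4316
M5
G0 X0.0000 Y0.0000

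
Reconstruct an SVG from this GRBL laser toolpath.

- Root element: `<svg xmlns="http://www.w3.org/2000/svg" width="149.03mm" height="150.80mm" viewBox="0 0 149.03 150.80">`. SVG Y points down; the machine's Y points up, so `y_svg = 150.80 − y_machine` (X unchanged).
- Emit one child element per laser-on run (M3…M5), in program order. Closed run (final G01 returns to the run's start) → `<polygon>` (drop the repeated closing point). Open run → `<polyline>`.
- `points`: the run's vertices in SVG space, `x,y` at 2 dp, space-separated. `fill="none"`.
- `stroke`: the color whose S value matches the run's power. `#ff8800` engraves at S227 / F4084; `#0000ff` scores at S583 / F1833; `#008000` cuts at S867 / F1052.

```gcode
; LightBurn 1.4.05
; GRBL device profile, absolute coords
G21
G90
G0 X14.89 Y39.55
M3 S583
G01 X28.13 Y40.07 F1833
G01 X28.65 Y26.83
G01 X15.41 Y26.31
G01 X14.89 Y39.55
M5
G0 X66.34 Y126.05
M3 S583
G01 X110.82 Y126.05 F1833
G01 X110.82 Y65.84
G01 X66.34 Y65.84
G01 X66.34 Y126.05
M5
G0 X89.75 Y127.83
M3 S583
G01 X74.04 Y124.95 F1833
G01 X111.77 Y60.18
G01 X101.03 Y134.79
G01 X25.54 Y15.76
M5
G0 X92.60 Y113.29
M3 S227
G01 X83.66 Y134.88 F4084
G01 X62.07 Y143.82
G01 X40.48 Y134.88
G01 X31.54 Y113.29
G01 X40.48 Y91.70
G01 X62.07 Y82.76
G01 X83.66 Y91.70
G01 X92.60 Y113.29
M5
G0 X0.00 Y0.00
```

<svg xmlns="http://www.w3.org/2000/svg" width="149.03mm" height="150.80mm" viewBox="0 0 149.03 150.80">
  <polygon points="14.89,111.25 28.13,110.73 28.65,123.97 15.41,124.49" fill="none" stroke="#0000ff"/>
  <polygon points="66.34,24.75 110.82,24.75 110.82,84.96 66.34,84.96" fill="none" stroke="#0000ff"/>
  <polyline points="89.75,22.97 74.04,25.85 111.77,90.62 101.03,16.01 25.54,135.04" fill="none" stroke="#0000ff"/>
  <polygon points="92.60,37.51 83.66,15.92 62.07,6.98 40.48,15.92 31.54,37.51 40.48,59.10 62.07,68.04 83.66,59.10" fill="none" stroke="#ff8800"/>
</svg>

Each laser-on run becomes one SVG element. Flip Y back into SVG space with y_svg = 150.80 − y_machine.

Run 1: the run's S583 means `#0000ff` (score). The run returns to its start, so emit a `<polygon>` with points (Y-flipped): 14.89,111.25 28.13,110.73 28.65,123.97 15.41,124.49.

Run 2: the run's S583 means `#0000ff` (score). The run returns to its start, so emit a `<polygon>` with points (Y-flipped): 66.34,24.75 110.82,24.75 110.82,84.96 66.34,84.96.

Run 3: S583 ⇒ score layer `#0000ff`. The run is open, so emit a `<polyline>` with points (Y-flipped): 89.75,22.97 74.04,25.85 111.77,90.62 101.03,16.01 25.54,135.04.

Run 4: S227 ⇒ engrave layer `#ff8800`. The run returns to its start, so emit a `<polygon>` with points (Y-flipped): 92.60,37.51 83.66,15.92 62.07,6.98 40.48,15.92 31.54,37.51 40.48,59.10 62.07,68.04 83.66,59.10.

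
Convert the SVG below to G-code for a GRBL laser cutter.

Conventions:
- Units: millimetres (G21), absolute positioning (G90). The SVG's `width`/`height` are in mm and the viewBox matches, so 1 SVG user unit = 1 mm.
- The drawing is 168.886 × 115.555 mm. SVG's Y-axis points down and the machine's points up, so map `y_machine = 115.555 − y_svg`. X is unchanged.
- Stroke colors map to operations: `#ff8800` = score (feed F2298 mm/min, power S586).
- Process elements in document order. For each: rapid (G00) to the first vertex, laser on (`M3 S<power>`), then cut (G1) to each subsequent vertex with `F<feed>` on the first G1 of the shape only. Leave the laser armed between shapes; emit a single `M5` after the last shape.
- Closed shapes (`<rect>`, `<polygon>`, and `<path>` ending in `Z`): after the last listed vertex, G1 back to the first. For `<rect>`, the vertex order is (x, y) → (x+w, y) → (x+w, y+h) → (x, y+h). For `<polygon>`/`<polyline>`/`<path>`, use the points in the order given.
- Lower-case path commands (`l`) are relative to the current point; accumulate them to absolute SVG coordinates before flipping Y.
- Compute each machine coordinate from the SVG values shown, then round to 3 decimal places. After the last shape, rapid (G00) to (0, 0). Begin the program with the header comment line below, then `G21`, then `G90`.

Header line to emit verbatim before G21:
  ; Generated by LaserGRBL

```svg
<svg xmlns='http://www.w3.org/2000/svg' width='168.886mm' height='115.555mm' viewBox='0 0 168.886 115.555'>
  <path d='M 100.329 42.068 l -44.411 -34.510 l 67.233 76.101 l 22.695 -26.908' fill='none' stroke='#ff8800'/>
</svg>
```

; Generated by LaserGRBL
G21
G90
G00 X100.329 Y73.487
M3 S586
G1 X55.918 Y107.997 F2298
G1 X123.151 Y31.896
G1 X145.846 Y58.804
M5
G00 X0.000 Y0.000

1 u = 1 mm; y_m = 115.555 − y.

[1] `<path>` open polyline, #ff8800→score S586 F2298: (100.329,73.487) → (55.918,107.997) → (123.151,31.896) → (145.846,58.804)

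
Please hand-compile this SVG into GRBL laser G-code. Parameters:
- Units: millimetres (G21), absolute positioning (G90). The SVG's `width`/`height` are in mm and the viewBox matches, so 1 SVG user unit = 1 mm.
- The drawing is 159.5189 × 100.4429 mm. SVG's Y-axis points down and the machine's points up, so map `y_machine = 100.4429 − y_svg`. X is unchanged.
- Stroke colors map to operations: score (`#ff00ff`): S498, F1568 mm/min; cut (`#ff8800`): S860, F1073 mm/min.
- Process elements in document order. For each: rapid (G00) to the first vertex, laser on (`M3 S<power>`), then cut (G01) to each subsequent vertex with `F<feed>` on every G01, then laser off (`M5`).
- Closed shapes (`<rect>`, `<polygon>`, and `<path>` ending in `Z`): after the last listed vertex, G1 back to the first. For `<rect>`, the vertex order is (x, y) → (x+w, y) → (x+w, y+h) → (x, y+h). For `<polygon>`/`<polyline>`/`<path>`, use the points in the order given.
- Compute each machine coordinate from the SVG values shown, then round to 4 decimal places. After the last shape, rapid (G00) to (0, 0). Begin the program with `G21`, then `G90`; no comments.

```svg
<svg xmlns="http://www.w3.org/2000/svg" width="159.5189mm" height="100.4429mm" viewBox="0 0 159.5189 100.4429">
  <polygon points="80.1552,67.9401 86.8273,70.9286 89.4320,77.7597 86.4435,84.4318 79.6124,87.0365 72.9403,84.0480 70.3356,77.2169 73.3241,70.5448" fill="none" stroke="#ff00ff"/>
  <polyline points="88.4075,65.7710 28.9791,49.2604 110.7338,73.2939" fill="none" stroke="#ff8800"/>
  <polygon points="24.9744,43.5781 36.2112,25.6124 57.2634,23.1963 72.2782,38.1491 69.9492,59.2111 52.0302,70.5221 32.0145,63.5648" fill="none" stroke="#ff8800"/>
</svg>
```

viewBox `0 0 159.5189 100.4429` with mm width/height → 1 unit = 1 mm. Flip: y_m = 100.4429 − y_svg.

**Shape 1** — `<polygon>` regular polygon, stroke `#ff00ff` → score (S498, F1568). Machine vertices: (80.1552,32.5028) → (86.8273,29.5143) → (89.4320,22.6832) → (86.4435,16.0111) → (79.6124,13.4064) → (72.9403,16.3949) → (70.3356,23.2260) → (73.3241,29.8981) → (80.1552,32.5028). Closed: final G1 returns to the first vertex.

**Shape 2** — `<polyline>` open polyline, stroke `#ff8800` → cut (S860, F1073). Machine vertices: (88.4075,34.6719) → (28.9791,51.1825) → (110.7338,27.1490). Open path.

**Shape 3** — `<polygon>` regular polygon, stroke `#ff8800` → cut (S860, F1073). Machine vertices: (24.9744,56.8648) → (36.2112,74.8305) → (57.2634,77.2466) → (72.2782,62.2938) → (69.9492,41.2318) → (52.0302,29.9208) → (32.0145,36.8781) → (24.9744,56.8648). Closed: final G1 returns to the first vertex.

G21
G90
G00 X80.1552 Y32.5028
M3 S498
G01 X86.8273 Y29.5143 F1568
G01 X89.4320 Y22.6832 F1568
G01 X86.4435 Y16.0111 F1568
G01 X79.6124 Y13.4064 F1568
G01 X72.9403 Y16.3949 F1568
G01 X70.3356 Y23.2260 F1568
G01 X73.3241 Y29.8981 F1568
G01 X80.1552 Y32.5028 F1568
M5
G00 X88.4075 Y34.6719
M3 S860
G01 X28.9791 Y51.1825 F1073
G01 X110.7338 Y27.1490 F1073
M5
G00 X24.9744 Y56.8648
M3 S860
G01 X36.2112 Y74.8305 F1073
G01 X57.2634 Y77.2466 F1073
G01 X72.2782 Y62.2938 F1073
G01 X69.9492 Y41.2318 F1073
G01 X52.0302 Y29.9208 F1073
G01 X32.0145 Y36.8781 F1073
G01 X24.9744 Y56.8648 F1073
M5
G00 X0.0000 Y0.0000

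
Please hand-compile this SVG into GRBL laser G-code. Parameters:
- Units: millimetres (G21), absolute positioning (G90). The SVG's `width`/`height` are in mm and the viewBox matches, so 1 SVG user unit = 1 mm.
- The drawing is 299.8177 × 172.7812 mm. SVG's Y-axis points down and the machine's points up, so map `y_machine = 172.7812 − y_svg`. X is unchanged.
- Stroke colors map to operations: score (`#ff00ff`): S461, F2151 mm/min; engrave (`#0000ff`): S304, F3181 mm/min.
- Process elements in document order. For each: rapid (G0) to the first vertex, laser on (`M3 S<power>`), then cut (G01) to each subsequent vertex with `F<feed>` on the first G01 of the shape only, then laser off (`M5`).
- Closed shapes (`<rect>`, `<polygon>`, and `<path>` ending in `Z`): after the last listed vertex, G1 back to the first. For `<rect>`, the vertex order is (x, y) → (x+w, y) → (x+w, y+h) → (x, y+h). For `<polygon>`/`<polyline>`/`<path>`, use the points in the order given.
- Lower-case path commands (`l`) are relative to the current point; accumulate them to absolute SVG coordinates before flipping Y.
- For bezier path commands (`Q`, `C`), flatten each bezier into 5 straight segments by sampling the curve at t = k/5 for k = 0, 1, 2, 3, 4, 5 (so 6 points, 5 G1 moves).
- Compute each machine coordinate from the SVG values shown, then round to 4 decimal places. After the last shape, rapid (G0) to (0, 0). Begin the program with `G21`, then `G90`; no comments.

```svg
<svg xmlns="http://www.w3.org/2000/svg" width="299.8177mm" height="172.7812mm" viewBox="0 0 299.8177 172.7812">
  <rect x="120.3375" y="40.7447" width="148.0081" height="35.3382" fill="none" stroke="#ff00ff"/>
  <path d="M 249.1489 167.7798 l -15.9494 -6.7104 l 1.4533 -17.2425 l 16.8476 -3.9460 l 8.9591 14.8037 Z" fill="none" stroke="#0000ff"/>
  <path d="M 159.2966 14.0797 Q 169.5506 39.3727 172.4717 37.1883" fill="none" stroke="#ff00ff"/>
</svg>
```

Since the viewBox matches the mm dimensions, user units are millimetres directly. The only transform is the Y-flip y_m = 172.7812 − y_svg.

Shape 1 is a rectangle drawn with `<rect>`. Its stroke #ff00ff means score at S461, F2151. After flipping Y the toolpath is (120.3375,132.0365) → (268.3456,132.0365) → (268.3456,96.6983) → (120.3375,96.6983) → (120.3375,132.0365), returning to the start.

Shape 2 is a regular polygon drawn with `<path>`. Its stroke #0000ff means engrave at S304, F3181. After flipping Y the toolpath is (249.1489,5.0014) → (233.1995,11.7118) → (234.6528,28.9543) → (251.5004,32.9003) → (260.4595,18.0966) → (249.1489,5.0014), returning to the start.

Shape 3 is a quadratic bezier drawn with `<path>`. Its stroke #ff00ff means score at S461, F2151. After flipping Y the toolpath is (159.2966,158.7015) → (163.1049,149.6834) → (166.3265,142.8635) → (168.9616,138.2418) → (171.0099,135.8182) → (172.4717,135.5929).

G21
G90
G0 X120.3375 Y132.0365
M3 S461
G01 X268.3456 Y132.0365 F2151
G01 X268.3456 Y96.6983
G01 X120.3375 Y96.6983
G01 X120.3375 Y132.0365
M5
G0 X249.1489 Y5.0014
M3 S304
G01 X233.1995 Y11.7118 F3181
G01 X234.6528 Y28.9543
G01 X251.5004 Y32.9003
G01 X260.4595 Y18.0966
G01 X249.1489 Y5.0014
M5
G0 X159.2966 Y158.7015
M3 S461
G01 X163.1049 Y149.6834 F2151
G01 X166.3265 Y142.8635
G01 X168.9616 Y138.2418
G01 X171.0099 Y135.8182
G01 X172.4717 Y135.5929
M5
G0 X0.0000 Y0.0000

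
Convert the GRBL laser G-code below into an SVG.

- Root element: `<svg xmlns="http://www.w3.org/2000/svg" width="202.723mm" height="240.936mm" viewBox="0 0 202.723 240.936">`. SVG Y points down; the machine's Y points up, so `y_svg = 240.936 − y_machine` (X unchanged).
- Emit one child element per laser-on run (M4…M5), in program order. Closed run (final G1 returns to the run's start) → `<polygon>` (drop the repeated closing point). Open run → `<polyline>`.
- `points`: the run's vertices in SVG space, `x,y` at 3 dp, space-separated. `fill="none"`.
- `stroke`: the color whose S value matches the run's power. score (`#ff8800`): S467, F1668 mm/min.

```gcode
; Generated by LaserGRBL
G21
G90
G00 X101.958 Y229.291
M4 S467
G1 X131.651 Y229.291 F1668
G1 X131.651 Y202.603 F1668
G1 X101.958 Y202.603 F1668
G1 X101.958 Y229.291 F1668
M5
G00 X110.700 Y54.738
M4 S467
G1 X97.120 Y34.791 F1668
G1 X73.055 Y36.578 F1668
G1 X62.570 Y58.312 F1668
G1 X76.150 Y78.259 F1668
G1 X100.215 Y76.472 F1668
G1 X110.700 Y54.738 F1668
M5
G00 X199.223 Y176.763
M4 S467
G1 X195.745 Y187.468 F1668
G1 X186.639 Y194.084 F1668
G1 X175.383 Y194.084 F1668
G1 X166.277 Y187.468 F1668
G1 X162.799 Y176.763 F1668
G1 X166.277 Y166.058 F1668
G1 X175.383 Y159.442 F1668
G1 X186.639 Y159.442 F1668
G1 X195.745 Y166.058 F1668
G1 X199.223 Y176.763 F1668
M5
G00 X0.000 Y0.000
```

<svg xmlns="http://www.w3.org/2000/svg" width="202.723mm" height="240.936mm" viewBox="0 0 202.723 240.936">
  <polygon points="101.958,11.645 131.651,11.645 131.651,38.333 101.958,38.333" fill="none" stroke="#ff8800"/>
  <polygon points="110.700,186.198 97.120,206.145 73.055,204.358 62.570,182.624 76.150,162.677 100.215,164.464" fill="none" stroke="#ff8800"/>
  <polygon points="199.223,64.173 195.745,53.468 186.639,46.852 175.383,46.852 166.277,53.468 162.799,64.173 166.277,74.878 175.383,81.494 186.639,81.494 195.745,74.878" fill="none" stroke="#ff8800"/>
</svg>

y_svg = 240.936 − y_m. Every run uses S467, so all elements get stroke `#ff8800` (score).

[1] closed run; points: 101.958,11.645 131.651,11.645 131.651,38.333 101.958,38.333

[2] closed run; points: 110.700,186.198 97.120,206.145 73.055,204.358 62.570,182.624 76.150,162.677 100.215,164.464

[3] closed run; points: 199.223,64.173 195.745,53.468 186.639,46.852 175.383,46.852 166.277,53.468 162.799,64.173 166.277,74.878 175.383,81.494 186.639,81.494 195.745,74.878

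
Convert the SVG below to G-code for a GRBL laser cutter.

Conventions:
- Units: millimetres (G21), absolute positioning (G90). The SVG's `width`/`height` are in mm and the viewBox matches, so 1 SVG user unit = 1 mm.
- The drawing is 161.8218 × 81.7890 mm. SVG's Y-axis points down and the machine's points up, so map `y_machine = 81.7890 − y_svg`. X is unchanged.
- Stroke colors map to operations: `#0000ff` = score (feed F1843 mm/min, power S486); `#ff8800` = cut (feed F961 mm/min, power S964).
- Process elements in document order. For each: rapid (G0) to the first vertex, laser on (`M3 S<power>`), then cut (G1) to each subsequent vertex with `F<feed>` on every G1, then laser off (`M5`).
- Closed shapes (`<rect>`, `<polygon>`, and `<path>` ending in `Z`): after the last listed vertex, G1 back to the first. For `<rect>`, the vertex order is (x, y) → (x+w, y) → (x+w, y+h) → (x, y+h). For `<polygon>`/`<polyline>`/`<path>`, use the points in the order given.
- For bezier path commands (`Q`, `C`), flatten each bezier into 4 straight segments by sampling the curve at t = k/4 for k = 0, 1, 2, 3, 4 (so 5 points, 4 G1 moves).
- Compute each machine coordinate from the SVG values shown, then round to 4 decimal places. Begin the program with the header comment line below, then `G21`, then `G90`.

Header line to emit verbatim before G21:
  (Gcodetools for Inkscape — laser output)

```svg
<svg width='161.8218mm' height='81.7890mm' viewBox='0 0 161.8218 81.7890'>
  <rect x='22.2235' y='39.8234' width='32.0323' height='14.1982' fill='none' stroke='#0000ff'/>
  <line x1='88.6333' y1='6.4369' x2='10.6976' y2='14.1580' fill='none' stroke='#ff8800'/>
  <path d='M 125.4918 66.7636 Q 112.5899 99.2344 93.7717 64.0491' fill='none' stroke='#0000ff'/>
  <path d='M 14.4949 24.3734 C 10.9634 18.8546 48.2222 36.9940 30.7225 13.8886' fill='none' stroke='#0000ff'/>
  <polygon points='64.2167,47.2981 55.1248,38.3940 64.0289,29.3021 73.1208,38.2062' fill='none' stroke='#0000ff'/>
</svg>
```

viewBox `0 0 161.8218 81.7890` with mm width/height → 1 unit = 1 mm. Flip: y_m = 81.7890 − y_svg.

**Shape 1** — `<rect>` rectangle, stroke `#0000ff` → score (S486, F1843). Machine vertices: (22.2235,41.9656) → (54.2558,41.9656) → (54.2558,27.7674) → (22.2235,27.7674) → (22.2235,41.9656). Closed: final G1 returns to the first vertex.

**Shape 2** — `<line>` line segment, stroke `#ff8800` → cut (S964, F961). Machine vertices: (88.6333,75.3521) → (10.6976,67.6310). Open path.

**Shape 3** — `<path>` quadratic bezier, stroke `#0000ff` → score (S486, F1843). Control points (SVG): P0=(125.4918,66.7636), P1=(112.5899,99.2344), P2=(93.7717,64.0491); sampled at t=k/4. Machine vertices: (125.4918,15.0254) → (118.6711,3.0185) → (111.1108,-0.5314) → (102.8110,4.3758) → (93.7717,17.7399). Open path.

**Shape 4** — `<path>` cubic bezier, stroke `#0000ff` → score (S486, F1843). Control points (SVG): P0=(14.4949,24.3734), P1=(10.9634,18.8546), P2=(48.2222,36.9940), P3=(30.7225,13.8886); sampled at t=k/4. Machine vertices: (14.4949,57.4156) → (18.0015,58.1329) → (27.8468,56.0630) → (35.0730,57.2906) → (30.7225,67.9004). Open path.

**Shape 5** — `<polygon>` regular polygon, stroke `#0000ff` → score (S486, F1843). Machine vertices: (64.2167,34.4909) → (55.1248,43.3950) → (64.0289,52.4869) → (73.1208,43.5828) → (64.2167,34.4909). Closed: final G1 returns to the first vertex.

(Gcodetools for Inkscape — laser output)
G21
G90
G0 X22.2235 Y41.9656
M3 S486
G1 X54.2558 Y41.9656 F1843
G1 X54.2558 Y27.7674 F1843
G1 X22.2235 Y27.7674 F1843
G1 X22.2235 Y41.9656 F1843
M5
G0 X88.6333 Y75.3521
M3 S964
G1 X10.6976 Y67.6310 F961
M5
G0 X125.4918 Y15.0254
M3 S486
G1 X118.6711 Y3.0185 F1843
G1 X111.1108 Y-0.5314 F1843
G1 X102.8110 Y4.3758 F1843
G1 X93.7717 Y17.7399 F1843
M5
G0 X14.4949 Y57.4156
M3 S486
G1 X18.0015 Y58.1329 F1843
G1 X27.8468 Y56.0630 F1843
G1 X35.0730 Y57.2906 F1843
G1 X30.7225 Y67.9004 F1843
M5
G0 X64.2167 Y34.4909
M3 S486
G1 X55.1248 Y43.3950 F1843
G1 X64.0289 Y52.4869 F1843
G1 X73.1208 Y43.5828 F1843
G1 X64.2167 Y34.4909 F1843
M5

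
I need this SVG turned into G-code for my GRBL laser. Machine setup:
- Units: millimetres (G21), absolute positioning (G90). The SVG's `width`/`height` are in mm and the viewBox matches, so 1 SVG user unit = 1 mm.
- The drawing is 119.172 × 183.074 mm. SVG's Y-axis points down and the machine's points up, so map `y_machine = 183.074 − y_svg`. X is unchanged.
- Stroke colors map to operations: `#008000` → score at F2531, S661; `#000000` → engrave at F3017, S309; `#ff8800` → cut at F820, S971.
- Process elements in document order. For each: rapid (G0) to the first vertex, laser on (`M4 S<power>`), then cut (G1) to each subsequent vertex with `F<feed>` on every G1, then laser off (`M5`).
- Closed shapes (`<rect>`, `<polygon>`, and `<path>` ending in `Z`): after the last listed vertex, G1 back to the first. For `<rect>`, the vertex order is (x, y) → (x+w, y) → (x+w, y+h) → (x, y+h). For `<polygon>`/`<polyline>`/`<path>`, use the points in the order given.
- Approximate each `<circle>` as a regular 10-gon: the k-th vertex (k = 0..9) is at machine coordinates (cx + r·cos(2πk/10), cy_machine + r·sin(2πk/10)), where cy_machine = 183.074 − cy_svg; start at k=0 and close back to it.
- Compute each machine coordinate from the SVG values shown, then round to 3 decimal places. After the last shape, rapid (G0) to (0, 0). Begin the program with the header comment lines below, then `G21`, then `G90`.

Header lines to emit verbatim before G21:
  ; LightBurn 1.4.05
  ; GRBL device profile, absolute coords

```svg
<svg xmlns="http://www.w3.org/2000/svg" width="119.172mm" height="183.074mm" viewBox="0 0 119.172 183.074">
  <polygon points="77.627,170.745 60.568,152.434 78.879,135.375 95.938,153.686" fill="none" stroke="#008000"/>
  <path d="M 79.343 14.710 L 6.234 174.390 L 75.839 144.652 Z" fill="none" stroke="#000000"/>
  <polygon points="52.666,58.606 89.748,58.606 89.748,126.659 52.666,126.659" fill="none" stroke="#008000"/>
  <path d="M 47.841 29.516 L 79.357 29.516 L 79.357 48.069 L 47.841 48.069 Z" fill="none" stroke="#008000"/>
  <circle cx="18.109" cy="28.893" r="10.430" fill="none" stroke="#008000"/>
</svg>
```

; LightBurn 1.4.05
; GRBL device profile, absolute coords
G21
G90
G0 X77.627 Y12.329
M4 S661
G1 X60.568 Y30.640 F2531
G1 X78.879 Y47.699 F2531
G1 X95.938 Y29.388 F2531
G1 X77.627 Y12.329 F2531
M5
G0 X79.343 Y168.364
M4 S309
G1 X6.234 Y8.684 F3017
G1 X75.839 Y38.422 F3017
G1 X79.343 Y168.364 F3017
M5
G0 X52.666 Y124.468
M4 S661
G1 X89.748 Y124.468 F2531
G1 X89.748 Y56.415 F2531
G1 X52.666 Y56.415 F2531
G1 X52.666 Y124.468 F2531
M5
G0 X47.841 Y153.558
M4 S661
G1 X79.357 Y153.558 F2531
G1 X79.357 Y135.005 F2531
G1 X47.841 Y135.005 F2531
G1 X47.841 Y153.558 F2531
M5
G0 X28.539 Y154.181
M4 S661
G1 X26.547 Y160.312 F2531
G1 X21.332 Y164.101 F2531
G1 X14.886 Y164.101 F2531
G1 X9.671 Y160.312 F2531
G1 X7.679 Y154.181 F2531
G1 X9.671 Y148.050 F2531
G1 X14.886 Y144.261 F2531
G1 X21.332 Y144.261 F2531
G1 X26.547 Y148.050 F2531
G1 X28.539 Y154.181 F2531
M5
G0 X0.000 Y0.000

1 u = 1 mm; y_m = 183.074 − y.

[1] `<polygon>` regular polygon, #008000→score S661 F2531: (77.627,12.329) → (60.568,30.640) → (78.879,47.699) → (95.938,29.388) → (77.627,12.329) (closed)

[2] `<path>` closed polygon, #000000→engrave S309 F3017: (79.343,168.364) → (6.234,8.684) → (75.839,38.422) → (79.343,168.364) (closed)

[3] `<polygon>` rectangle, #008000→score S661 F2531: (52.666,124.468) → (89.748,124.468) → (89.748,56.415) → (52.666,56.415) → (52.666,124.468) (closed)

[4] `<path>` rectangle, #008000→score S661 F2531: (47.841,153.558) → (79.357,153.558) → (79.357,135.005) → (47.841,135.005) → (47.841,153.558) (closed)

[5] `<circle>` circle, #008000→score S661 F2531: (28.539,154.181) → (26.547,160.312) → (21.332,164.101) → (14.886,164.101) → (9.671,160.312) → (7.679,154.181) → (9.671,148.050) → (14.886,144.261) → (21.332,144.261) → (26.547,148.050) → (28.539,154.181) (closed)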